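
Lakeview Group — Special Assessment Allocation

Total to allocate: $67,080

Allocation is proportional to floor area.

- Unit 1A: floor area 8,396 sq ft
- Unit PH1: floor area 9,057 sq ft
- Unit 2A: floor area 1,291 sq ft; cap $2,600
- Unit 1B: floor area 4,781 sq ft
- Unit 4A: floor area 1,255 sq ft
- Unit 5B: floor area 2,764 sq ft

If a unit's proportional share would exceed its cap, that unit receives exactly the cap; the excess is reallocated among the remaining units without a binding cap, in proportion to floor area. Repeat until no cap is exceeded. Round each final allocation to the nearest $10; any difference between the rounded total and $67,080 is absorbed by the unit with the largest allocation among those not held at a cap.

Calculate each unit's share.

Unit 1A: $20,620; Unit PH1: $22,250; Unit 2A: $2,600; Unit 1B: $11,740; Unit 4A: $3,080; Unit 5B: $6,790

Combined floor area = 27,544.
Unconstrained shares: Unit 1A 20,447.42; Unit PH1 22,057.20; Unit 2A 3,144.07; Unit 1B 11,643.53; Unit 4A 3,056.40; Unit 5B 6,731.38.
Cap binds for Unit 2A ($2,600); remaining pool $64,480 reallocated over remaining floor area 26,253.
Shares after redistribution: Unit 1A 20,621.42 → $20,620; Unit PH1 22,244.90 → $22,240; Unit 1B 11,742.62 → $11,740; Unit 4A 3,082.41 → $3,080; Unit 5B 6,788.66 → $6,790.
Rounding difference +$10 applied to Unit PH1 → $22,250.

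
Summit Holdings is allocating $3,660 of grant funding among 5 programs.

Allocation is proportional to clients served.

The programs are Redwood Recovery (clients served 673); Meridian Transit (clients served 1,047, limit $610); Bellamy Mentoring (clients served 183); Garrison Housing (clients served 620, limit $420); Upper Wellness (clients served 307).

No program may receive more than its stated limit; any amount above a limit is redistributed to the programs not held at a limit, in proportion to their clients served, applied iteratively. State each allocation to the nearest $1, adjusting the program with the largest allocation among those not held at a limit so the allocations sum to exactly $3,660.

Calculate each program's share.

Redwood Recovery: $1,522 | Meridian Transit: $610 | Bellamy Mentoring: $414 | Garrison Housing: $420 | Upper Wellness: $694

Clients served total: 2,830.
Pro-rata shares before constraints: Redwood Recovery 870.38; Meridian Transit 1,354.07; Bellamy Mentoring 236.67; Garrison Housing 801.84; Upper Wellness 397.04.
Capped: Meridian Transit ($610), Garrison Housing ($420); remaining pool $2,630 reallocated over remaining clients served 1,163.
Shares after redistribution: Redwood Recovery 1,521.92 → $1,522; Bellamy Mentoring 413.83 → $414; Upper Wellness 694.25 → $694.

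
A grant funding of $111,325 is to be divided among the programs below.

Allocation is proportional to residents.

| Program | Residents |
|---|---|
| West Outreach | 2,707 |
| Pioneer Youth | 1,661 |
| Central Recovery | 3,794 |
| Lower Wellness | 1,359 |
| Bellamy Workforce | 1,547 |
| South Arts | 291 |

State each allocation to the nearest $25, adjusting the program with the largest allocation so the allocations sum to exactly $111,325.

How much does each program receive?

Sum of residents: 11,359.
Pro-rata amounts: West Outreach 2,707/11,359 × $111,325 = 26,530.22; Pioneer Youth 1,661/11,359 × $111,325 = 16,278.79; Central Recovery 3,794/11,359 × $111,325 = 37,183.47; Lower Wellness 1,359/11,359 × $111,325 = 13,319.01; Bellamy Workforce 1,547/11,359 × $111,325 = 15,161.53; South Arts 291/11,359 × $111,325 = 2,851.97.
Rounded to nearest $25: West Outreach $26,525; Pioneer Youth $16,275; Central Recovery $37,175; Lower Wellness $13,325; Bellamy Workforce $15,150; South Arts $2,850. Sum = $111,300.
Difference $111,325 − $111,300 = +$25 applied to largest allocation (Central Recovery): Central Recovery becomes $37,200.

West Outreach: $26,525 | Pioneer Youth: $16,275 | Central Recovery: $37,200 | Lower Wellness: $13,325 | Bellamy Workforce: $15,150 | South Arts: $2,850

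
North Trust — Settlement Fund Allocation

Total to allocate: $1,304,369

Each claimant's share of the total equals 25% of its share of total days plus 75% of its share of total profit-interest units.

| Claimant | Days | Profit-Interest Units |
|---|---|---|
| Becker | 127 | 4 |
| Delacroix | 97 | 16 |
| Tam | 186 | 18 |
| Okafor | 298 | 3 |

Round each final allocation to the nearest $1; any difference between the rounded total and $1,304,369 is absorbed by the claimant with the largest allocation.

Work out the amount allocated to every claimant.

Days total 708; profit-interest units total 41.
Combined weights (25% days + 75% profit-interest units): Becker 0.1180; Delacroix 0.3269; Tam 0.3949; Okafor 0.1601.
Unrounded shares: Becker 153,935.58; Delacroix 426,443.02; Tam 515,155.66; Okafor 208,834.74.
After rounding ($1): Becker $153,936; Delacroix $426,443; Tam $515,156; Okafor $208,835. Sum = $1,304,370.
Difference $1,304,369 − $1,304,370 = −$1 applied to largest allocation (Tam): Tam becomes $515,155.

Becker: $153,936 | Delacroix: $426,443 | Tam: $515,155 | Okafor: $208,835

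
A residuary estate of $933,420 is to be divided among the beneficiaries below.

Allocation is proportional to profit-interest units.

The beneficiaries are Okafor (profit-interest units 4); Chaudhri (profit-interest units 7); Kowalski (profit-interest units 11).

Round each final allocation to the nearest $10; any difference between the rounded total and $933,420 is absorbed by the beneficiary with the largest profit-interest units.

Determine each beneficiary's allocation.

Total profit-interest units = 4 + 7 + 11 = 22.
Proportional shares: Okafor 169,712.73; Chaudhri 296,997.27; Kowalski 466,710.00.
After rounding ($10): Okafor $169,710; Chaudhri $297,000; Kowalski $466,710. Sum = $933,420.
Sum already equals the total — no adjustment.

Okafor: $169,710 | Chaudhri: $297,000 | Kowalski: $466,710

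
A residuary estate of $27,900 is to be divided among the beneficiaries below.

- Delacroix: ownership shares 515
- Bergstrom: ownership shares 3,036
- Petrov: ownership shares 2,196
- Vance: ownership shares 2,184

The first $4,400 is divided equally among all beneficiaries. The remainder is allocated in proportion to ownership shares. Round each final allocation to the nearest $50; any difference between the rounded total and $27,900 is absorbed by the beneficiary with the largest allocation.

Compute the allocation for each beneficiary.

Delacroix: $2,650; Bergstrom: $10,100; Petrov: $7,600; Vance: $7,550

$4,400 shared equally gives $1,100 per beneficiary.
Remainder $23,500 by ownership shares (total 7,931): Delacroix 1,525.97 → $1,550; Bergstrom 8,995.84 → $9,000; Petrov 6,506.87 → $6,500; Vance 6,471.32 → $6,450.
Totals: Delacroix $1,100 + $1,550 = $2,650; Bergstrom $1,100 + $9,000 = $10,100; Petrov $1,100 + $6,500 = $7,600; Vance $1,100 + $6,450 = $7,550.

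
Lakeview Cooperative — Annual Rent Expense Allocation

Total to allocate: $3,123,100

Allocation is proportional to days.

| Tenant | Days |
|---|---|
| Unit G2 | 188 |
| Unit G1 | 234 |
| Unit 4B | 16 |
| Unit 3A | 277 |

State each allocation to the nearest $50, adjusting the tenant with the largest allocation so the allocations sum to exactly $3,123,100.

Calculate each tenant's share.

Days total: 715.
Raw shares: Unit G2 188/715 × $3,123,100 = 821,178.74; Unit G1 234/715 × $3,123,100 = 1,022,105.45; Unit 4B 16/715 × $3,123,100 = 69,887.55; Unit 3A 277/715 × $3,123,100 = 1,209,928.25.
At nearest $50: Unit G2 $821,200; Unit G1 $1,022,100; Unit 4B $69,900; Unit 3A $1,209,950. Sum = $3,123,150.
Difference $3,123,100 − $3,123,150 = −$50 applied to largest allocation (Unit 3A): Unit 3A becomes $1,209,900.

Unit G2: $821,200; Unit G1: $1,022,100; Unit 4B: $69,900; Unit 3A: $1,209,900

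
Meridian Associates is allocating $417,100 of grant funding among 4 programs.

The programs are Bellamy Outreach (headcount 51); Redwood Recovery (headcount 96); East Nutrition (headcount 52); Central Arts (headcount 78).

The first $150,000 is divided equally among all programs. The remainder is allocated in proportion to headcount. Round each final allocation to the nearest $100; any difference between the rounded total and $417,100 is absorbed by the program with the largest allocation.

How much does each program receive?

Equal tier: $150,000 ÷ 4 = $37,500 apiece.
Remainder $267,100 by headcount (total 277): Bellamy Outreach 49,177.26 → $49,200; Redwood Recovery 92,568.95 → $92,600; East Nutrition 50,141.52 → $50,100; Central Arts 75,212.27 → $75,200.
Totals: Bellamy Outreach $37,500 + $49,200 = $86,700; Redwood Recovery $37,500 + $92,600 = $130,100; East Nutrition $37,500 + $50,100 = $87,600; Central Arts $37,500 + $75,200 = $112,700.

Bellamy Outreach: $86,700 · Redwood Recovery: $130,100 · East Nutrition: $87,600 · Central Arts: $112,700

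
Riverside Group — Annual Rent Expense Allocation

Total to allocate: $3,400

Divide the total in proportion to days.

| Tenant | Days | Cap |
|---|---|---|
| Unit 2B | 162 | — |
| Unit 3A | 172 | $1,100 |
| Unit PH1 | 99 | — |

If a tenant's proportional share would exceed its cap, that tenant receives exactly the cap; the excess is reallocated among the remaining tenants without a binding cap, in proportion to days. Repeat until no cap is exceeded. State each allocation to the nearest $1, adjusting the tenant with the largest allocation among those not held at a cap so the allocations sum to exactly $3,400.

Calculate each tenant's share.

Unit 2B: $1,428 · Unit 3A: $1,100 · Unit PH1: $872

Sum of days: 433.
Proportional shares (ignoring caps): Unit 2B 1,272.06; Unit 3A 1,350.58; Unit PH1 777.37.
Cap binds for Unit 3A ($1,100); residual $2,300 reallocated over remaining days 261.
Remaining shares: Unit 2B 1,427.59 → $1,428; Unit PH1 872.41 → $872.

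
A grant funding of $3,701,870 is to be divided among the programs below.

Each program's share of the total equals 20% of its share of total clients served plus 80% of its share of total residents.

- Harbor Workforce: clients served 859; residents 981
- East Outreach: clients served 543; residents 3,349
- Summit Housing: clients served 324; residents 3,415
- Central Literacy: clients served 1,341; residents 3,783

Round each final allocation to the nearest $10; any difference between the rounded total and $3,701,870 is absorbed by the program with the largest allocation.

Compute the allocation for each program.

Clients served total 3,067; residents total 11,528.
Blended shares (20% clients served + 80% residents): Harbor Workforce 0.1241; East Outreach 0.2678; Summit Housing 0.2581; Central Literacy 0.3500.
Pro-rata amounts: Harbor Workforce 459,377.54; East Outreach 991,424.62; Summit Housing 955,513.14; Central Literacy 1,295,554.70.
At nearest $10: Harbor Workforce $459,380; East Outreach $991,420; Summit Housing $955,510; Central Literacy $1,295,550. Sum = $3,701,860.
Difference $3,701,870 − $3,701,860 = +$10 applied to largest allocation (Central Literacy): Central Literacy becomes $1,295,560.

Harbor Workforce: $459,380; East Outreach: $991,420; Summit Housing: $955,510; Central Literacy: $1,295,560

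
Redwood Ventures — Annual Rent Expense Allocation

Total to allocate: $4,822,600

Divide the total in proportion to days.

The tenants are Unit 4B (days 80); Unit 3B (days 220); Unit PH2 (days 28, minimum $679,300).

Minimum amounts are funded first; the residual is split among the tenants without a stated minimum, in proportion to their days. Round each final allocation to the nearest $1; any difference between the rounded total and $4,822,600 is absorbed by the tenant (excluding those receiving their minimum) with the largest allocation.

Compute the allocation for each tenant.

Unit 4B: $1,104,880; Unit 3B: $3,038,420; Unit PH2: $679,300

Guaranteed amounts: Unit PH2 $679,300. Residual $4,143,300.
Residual split over remaining days 300: Unit 4B 1,104,880.00 → $1,104,880; Unit 3B 3,038,420.00 → $3,038,420.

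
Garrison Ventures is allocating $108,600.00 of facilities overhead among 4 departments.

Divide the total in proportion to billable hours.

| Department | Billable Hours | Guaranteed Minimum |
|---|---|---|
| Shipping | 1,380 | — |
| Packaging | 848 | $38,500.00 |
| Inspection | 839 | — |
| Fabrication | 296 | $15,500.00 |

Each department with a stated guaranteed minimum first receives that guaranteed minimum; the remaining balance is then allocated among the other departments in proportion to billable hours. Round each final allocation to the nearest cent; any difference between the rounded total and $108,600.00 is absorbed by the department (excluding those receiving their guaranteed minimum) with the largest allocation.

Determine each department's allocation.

Fund the minimums — Packaging $38,500.00; Fabrication $15,500.00. Residual $54,600.00.
Residual split over remaining billable hours 2,219: Shipping 33,955.8360 → $33,955.84; Inspection 20,644.1640 → $20,644.16.

Shipping: $33,955.84 | Packaging: $38,500.00 | Inspection: $20,644.16 | Fabrication: $15,500.00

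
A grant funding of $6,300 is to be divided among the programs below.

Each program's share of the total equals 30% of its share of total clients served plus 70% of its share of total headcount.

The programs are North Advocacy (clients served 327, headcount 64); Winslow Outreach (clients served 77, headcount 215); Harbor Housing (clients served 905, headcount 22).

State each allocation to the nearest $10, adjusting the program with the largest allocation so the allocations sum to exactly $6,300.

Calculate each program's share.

North Advocacy: $1,410 | Winslow Outreach: $3,260 | Harbor Housing: $1,630

Clients served total 1,309; headcount total 301.
Blended shares (30% clients served + 70% headcount): North Advocacy 0.2238; Winslow Outreach 0.5176; Harbor Housing 0.2586.
Pro-rata amounts: North Advocacy 1,409.81; Winslow Outreach 3,261.18; Harbor Housing 1,629.01.
At nearest $10: North Advocacy $1,410; Winslow Outreach $3,260; Harbor Housing $1,630. Sum = $6,300.
Rounded total matches; no reconciliation needed.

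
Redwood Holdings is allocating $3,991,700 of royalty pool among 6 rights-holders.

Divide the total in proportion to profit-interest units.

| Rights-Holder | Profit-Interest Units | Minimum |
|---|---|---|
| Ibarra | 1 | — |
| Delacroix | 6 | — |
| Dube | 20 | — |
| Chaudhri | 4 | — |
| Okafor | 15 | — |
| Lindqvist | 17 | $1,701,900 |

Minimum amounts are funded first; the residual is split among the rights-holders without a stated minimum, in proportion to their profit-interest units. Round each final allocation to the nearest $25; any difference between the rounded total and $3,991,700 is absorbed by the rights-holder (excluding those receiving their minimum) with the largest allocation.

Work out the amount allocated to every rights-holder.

Ibarra: $49,775 | Delacroix: $298,675 | Dube: $995,550 | Chaudhri: $199,125 | Okafor: $746,675 | Lindqvist: $1,701,900

Guaranteed amounts: Lindqvist $1,701,900. Residual $2,289,800.
Residual split over remaining profit-interest units 46: Ibarra 49,778.26 → $49,775; Delacroix 298,669.57 → $298,675; Dube 995,565.22 → $995,575; Chaudhri 199,113.04 → $199,125; Okafor 746,673.91 → $746,675.
Rounding difference −$25 applied to Dube → $995,550.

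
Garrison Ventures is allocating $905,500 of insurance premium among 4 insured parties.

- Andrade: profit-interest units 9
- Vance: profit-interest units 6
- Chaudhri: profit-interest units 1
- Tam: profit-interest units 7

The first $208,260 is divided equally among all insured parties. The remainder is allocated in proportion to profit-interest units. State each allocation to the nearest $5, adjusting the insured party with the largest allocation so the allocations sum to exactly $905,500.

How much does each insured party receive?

$208,260 shared equally gives $52,065 per insured party.
Remainder $697,240 by profit-interest units (total 23): Andrade 272,833.04 → $272,835; Vance 181,888.70 → $181,890; Chaudhri 30,314.78 → $30,315; Tam 212,203.48 → $212,205.
Rounding difference −$5 on remainder applied to Andrade.
Totals: Andrade $52,065 + $272,830 = $324,895; Vance $52,065 + $181,890 = $233,955; Chaudhri $52,065 + $30,315 = $82,380; Tam $52,065 + $212,205 = $264,270.

Andrade: $324,895 · Vance: $233,955 · Chaudhri: $82,380 · Tam: $264,270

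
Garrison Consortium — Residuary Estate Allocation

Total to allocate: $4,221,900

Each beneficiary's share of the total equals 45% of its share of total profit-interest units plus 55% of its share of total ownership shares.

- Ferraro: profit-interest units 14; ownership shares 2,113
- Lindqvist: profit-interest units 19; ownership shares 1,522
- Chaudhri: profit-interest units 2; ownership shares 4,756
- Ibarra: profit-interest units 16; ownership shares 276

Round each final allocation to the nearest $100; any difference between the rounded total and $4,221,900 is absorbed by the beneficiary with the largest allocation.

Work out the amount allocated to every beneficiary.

Ferraro: $1,087,600 | Lindqvist: $1,115,600 | Chaudhri: $1,348,700 | Ibarra: $670,000

Totals — profit-interest units 51, ownership shares 8,667.
Composite weights (45% profit-interest units + 55% ownership shares): Ferraro 0.2576; Lindqvist 0.2642; Chaudhri 0.3195; Ibarra 0.1587.
Proportional shares: Ferraro 1,087,639.48; Lindqvist 1,115,560.26; Chaudhri 1,348,721.96; Ibarra 669,978.30.
At nearest $100: Ferraro $1,087,600; Lindqvist $1,115,600; Chaudhri $1,348,700; Ibarra $670,000. Sum = $4,221,900.
No rounding difference to absorb.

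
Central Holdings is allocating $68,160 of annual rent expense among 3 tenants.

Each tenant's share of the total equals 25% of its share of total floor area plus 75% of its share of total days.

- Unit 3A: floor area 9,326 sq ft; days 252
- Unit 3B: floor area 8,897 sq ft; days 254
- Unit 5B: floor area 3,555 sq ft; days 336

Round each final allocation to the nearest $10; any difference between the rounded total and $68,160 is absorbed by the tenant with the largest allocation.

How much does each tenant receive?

Totals — floor area 21,778, days 842.
Composite weights (25% floor area + 75% days): Unit 3A 0.3315; Unit 3B 0.3284; Unit 5B 0.3401.
Unrounded shares: Unit 3A 22,596.62; Unit 3B 22,382.38; Unit 5B 23,181.01.
At nearest $10: Unit 3A $22,600; Unit 3B $22,380; Unit 5B $23,180. Sum = $68,160.
No rounding difference to absorb.

Unit 3A: $22,600 | Unit 3B: $22,380 | Unit 5B: $23,180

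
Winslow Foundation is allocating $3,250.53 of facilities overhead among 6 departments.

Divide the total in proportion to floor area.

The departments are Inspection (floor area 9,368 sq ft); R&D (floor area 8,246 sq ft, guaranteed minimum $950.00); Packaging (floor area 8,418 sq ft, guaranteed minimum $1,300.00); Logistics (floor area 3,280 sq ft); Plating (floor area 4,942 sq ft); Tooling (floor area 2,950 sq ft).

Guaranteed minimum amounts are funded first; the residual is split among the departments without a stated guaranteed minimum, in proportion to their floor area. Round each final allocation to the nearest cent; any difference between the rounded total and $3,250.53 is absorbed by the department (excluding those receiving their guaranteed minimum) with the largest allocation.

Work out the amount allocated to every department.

Inspection: $456.33; R&D: $950.00; Packaging: $1,300.00; Logistics: $159.77; Plating: $240.73; Tooling: $143.70

Guaranteed amounts: R&D $950.00; Packaging $1,300.00. Residual $1,000.53.
Residual split over remaining floor area 20,540: Inspection 456.3274 → $456.33; Logistics 159.7730 → $159.77; Plating 240.7312 → $240.73; Tooling 143.6983 → $143.70.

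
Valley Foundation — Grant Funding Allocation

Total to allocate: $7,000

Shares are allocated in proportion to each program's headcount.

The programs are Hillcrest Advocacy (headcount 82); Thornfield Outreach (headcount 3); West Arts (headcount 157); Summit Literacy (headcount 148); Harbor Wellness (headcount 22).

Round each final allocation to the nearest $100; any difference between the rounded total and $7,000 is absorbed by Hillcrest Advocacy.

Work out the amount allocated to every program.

Hillcrest Advocacy: $1,300 | Thornfield Outreach: $100 | West Arts: $2,700 | Summit Literacy: $2,500 | Harbor Wellness: $400

Combined headcount = 412.
Raw shares: Hillcrest Advocacy 82/412 × $7,000 = 1,393.20; Thornfield Outreach 3/412 × $7,000 = 50.97; West Arts 157/412 × $7,000 = 2,667.48; Summit Literacy 148/412 × $7,000 = 2,514.56; Harbor Wellness 22/412 × $7,000 = 373.79.
At nearest $100: Hillcrest Advocacy $1,400; Thornfield Outreach $100; West Arts $2,700; Summit Literacy $2,500; Harbor Wellness $400. Sum = $7,100.
Difference $7,000 − $7,100 = −$100 applied to Hillcrest Advocacy: Hillcrest Advocacy becomes $1,300.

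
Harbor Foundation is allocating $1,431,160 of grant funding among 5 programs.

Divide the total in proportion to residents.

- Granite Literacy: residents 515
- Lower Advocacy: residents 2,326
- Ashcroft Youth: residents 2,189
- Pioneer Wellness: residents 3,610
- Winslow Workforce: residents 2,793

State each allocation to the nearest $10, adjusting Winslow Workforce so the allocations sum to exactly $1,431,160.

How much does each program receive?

Total residents = 11,433.
Unrounded shares: Granite Literacy 515/11,433 × $1,431,160 = 64,466.67; Lower Advocacy 2,326/11,433 × $1,431,160 = 291,164.01; Ashcroft Youth 2,189/11,433 × $1,431,160 = 274,014.63; Pioneer Wellness 3,610/11,433 × $1,431,160 = 451,892.56; Winslow Workforce 2,793/11,433 × $1,431,160 = 349,622.14.
After rounding ($10): Granite Literacy $64,470; Lower Advocacy $291,160; Ashcroft Youth $274,010; Pioneer Wellness $451,890; Winslow Workforce $349,620. Sum = $1,431,150.
Difference $1,431,160 − $1,431,150 = +$10 applied to Winslow Workforce: Winslow Workforce becomes $349,630.

Granite Literacy: $64,470 · Lower Advocacy: $291,160 · Ashcroft Youth: $274,010 · Pioneer Wellness: $451,890 · Winslow Workforce: $349,630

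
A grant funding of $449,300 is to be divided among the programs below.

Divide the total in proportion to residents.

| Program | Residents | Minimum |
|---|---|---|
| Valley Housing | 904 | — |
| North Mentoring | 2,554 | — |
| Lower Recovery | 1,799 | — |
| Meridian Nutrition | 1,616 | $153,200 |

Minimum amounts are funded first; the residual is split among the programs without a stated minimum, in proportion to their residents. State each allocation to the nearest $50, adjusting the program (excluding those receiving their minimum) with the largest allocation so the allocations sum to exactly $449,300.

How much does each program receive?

Valley Housing: $50,900 · North Mentoring: $143,850 · Lower Recovery: $101,350 · Meridian Nutrition: $153,200

Minimums first: Meridian Nutrition $153,200. Remaining pool $296,100.
Remaining pool split over remaining residents 5,257: Valley Housing 50,917.71 → $50,900; North Mentoring 143,853.79 → $143,850; Lower Recovery 101,328.50 → $101,350.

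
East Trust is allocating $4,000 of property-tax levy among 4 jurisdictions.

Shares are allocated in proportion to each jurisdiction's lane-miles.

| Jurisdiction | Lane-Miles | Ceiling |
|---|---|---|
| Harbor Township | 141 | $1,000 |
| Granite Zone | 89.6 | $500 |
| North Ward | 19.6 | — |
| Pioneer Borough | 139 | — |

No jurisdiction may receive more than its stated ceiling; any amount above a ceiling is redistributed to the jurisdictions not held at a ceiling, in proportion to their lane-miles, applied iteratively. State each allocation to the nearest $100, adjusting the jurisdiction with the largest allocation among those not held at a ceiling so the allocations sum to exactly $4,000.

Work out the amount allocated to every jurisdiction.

Harbor Township: $1,000 · Granite Zone: $500 · North Ward: $300 · Pioneer Borough: $2,200

Lane-miles total: 389.2.
Pro-rata shares before constraints: Harbor Township 1,449.13; Granite Zone 920.86; North Ward 201.44; Pioneer Borough 1,428.57.
Capped: Harbor Township ($1,000), Granite Zone ($500); balance $2,500 reallocated over remaining lane-miles 158.6.
Shares after redistribution: North Ward 308.95 → $300; Pioneer Borough 2,191.05 → $2,200.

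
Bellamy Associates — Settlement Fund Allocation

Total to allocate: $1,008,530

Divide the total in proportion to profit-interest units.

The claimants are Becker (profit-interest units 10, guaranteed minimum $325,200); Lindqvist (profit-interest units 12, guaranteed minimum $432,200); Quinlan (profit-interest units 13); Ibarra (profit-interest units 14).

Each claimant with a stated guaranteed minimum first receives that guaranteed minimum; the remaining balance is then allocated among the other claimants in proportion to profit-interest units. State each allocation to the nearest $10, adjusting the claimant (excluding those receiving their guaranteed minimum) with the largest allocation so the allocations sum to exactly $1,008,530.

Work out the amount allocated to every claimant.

Becker: $325,200 | Lindqvist: $432,200 | Quinlan: $120,910 | Ibarra: $130,220

Fund the minimums — Becker $325,200; Lindqvist $432,200. Balance $251,130.
Balance split over remaining profit-interest units 27: Quinlan 120,914.44 → $120,910; Ibarra 130,215.56 → $130,220.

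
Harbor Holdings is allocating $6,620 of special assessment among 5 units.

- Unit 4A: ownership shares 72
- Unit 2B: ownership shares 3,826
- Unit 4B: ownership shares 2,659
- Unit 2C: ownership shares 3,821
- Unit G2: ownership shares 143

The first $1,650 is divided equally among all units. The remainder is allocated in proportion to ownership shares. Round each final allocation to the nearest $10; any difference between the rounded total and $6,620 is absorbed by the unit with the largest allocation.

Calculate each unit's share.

First tranche $1,650 split equally: $330 each.
Remainder $4,970 by ownership shares (total 10,521): Unit 4A 34.01 → $30; Unit 2B 1,807.36 → $1,810; Unit 4B 1,256.08 → $1,260; Unit 2C 1,804.997 → $1,800; Unit G2 67.55 → $70.
Totals: Unit 4A $330 + $30 = $360; Unit 2B $330 + $1,810 = $2,140; Unit 4B $330 + $1,260 = $1,590; Unit 2C $330 + $1,800 = $2,130; Unit G2 $330 + $70 = $400.

Unit 4A: $360; Unit 2B: $2,140; Unit 4B: $1,590; Unit 2C: $2,130; Unit G2: $400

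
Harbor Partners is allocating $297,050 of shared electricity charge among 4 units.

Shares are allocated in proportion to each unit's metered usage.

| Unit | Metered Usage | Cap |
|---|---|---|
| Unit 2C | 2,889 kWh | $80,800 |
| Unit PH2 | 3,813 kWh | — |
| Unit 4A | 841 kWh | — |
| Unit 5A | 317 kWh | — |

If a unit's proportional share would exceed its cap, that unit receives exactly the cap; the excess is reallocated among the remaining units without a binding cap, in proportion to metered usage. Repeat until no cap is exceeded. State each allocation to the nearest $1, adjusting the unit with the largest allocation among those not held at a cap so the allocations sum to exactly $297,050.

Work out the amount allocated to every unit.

Total metered usage = 7,860.
Pro-rata shares before constraints: Unit 2C 109,182.88; Unit PH2 144,103.26; Unit 4A 31,783.59; Unit 5A 11,980.26.
Held at cap: Unit 2C ($80,800); balance $216,250 reallocated over remaining metered usage 4,971.
Shares after redistribution: Unit PH2 165,874.32 → $165,874; Unit 4A 36,585.45 → $36,585; Unit 5A 13,790.23 → $13,790.
Rounding difference +$1 applied to Unit PH2 → $165,875.

Unit 2C: $80,800; Unit PH2: $165,875; Unit 4A: $36,585; Unit 5A: $13,790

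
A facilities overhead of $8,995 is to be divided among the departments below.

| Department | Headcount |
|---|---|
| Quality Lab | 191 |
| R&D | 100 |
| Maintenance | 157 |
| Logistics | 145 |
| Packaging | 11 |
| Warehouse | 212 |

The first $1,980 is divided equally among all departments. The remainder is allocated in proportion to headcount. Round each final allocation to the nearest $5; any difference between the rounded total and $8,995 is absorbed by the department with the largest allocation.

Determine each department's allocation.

Equal tier: $1,980 ÷ 6 = $330 apiece.
Remainder $7,015 by headcount (total 816): Quality Lab 1,641.99 → $1,640; R&D 859.68 → $860; Maintenance 1,349.70 → $1,350; Logistics 1,246.54 → $1,245; Packaging 94.56 → $95; Warehouse 1,822.52 → $1,825.
Totals: Quality Lab $330 + $1,640 = $1,970; R&D $330 + $860 = $1,190; Maintenance $330 + $1,350 = $1,680; Logistics $330 + $1,245 = $1,575; Packaging $330 + $95 = $425; Warehouse $330 + $1,825 = $2,155.

Quality Lab: $1,970 | R&D: $1,190 | Maintenance: $1,680 | Logistics: $1,575 | Packaging: $425 | Warehouse: $2,155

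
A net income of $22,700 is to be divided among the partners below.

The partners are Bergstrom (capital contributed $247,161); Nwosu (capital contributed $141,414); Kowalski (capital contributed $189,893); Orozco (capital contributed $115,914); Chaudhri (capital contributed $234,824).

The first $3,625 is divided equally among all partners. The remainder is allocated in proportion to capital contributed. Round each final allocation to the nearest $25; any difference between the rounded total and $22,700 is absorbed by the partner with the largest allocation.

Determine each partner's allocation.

Bergstrom: $5,800 | Nwosu: $3,625 | Kowalski: $4,625 | Orozco: $3,100 | Chaudhri: $5,550

$3,625 shared equally gives $725 per partner.
Remainder $19,075 by capital contributed (total 929,206): Bergstrom 5,073.79 → $5,075; Nwosu 2,902.99 → $2,900; Kowalski 3,898.18 → $3,900; Orozco 2,379.51 → $2,375; Chaudhri 4,820.53 → $4,825.
Totals: Bergstrom $725 + $5,075 = $5,800; Nwosu $725 + $2,900 = $3,625; Kowalski $725 + $3,900 = $4,625; Orozco $725 + $2,375 = $3,100; Chaudhri $725 + $4,825 = $5,550.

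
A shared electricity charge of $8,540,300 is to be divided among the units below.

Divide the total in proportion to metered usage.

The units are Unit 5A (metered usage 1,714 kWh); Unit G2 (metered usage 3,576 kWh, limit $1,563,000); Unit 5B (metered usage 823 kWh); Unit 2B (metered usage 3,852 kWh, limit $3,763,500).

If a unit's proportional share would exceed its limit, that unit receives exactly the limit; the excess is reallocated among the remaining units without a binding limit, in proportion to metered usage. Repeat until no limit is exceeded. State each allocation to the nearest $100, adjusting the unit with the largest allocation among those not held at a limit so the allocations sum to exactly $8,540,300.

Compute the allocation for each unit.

Total metered usage = 9,965.
Pro-rata shares before constraints: Unit 5A 1,468,948.74; Unit G2 3,064,737.86; Unit 5B 705,335.36; Unit 2B 3,301,278.03.
Capped: Unit G2 ($1,563,000); remaining pool $6,977,300 reallocated over remaining metered usage 6,389.
Capped: Unit 2B ($3,763,500); remaining pool $3,213,800 reallocated over remaining metered usage 2,537.
Redistributed shares: Unit 5A 2,171,246.83 → $2,171,200; Unit 5B 1,042,553.17 → $1,042,600.

Unit 5A: $2,171,200; Unit G2: $1,563,000; Unit 5B: $1,042,600; Unit 2B: $3,763,500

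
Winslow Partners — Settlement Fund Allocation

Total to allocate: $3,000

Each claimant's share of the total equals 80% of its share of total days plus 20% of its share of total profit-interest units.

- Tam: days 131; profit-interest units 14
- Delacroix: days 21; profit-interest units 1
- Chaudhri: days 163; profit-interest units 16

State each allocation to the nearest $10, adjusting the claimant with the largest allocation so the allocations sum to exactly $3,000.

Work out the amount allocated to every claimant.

Tam: $1,270; Delacroix: $180; Chaudhri: $1,550

Days total 315; profit-interest units total 31.
Combined weights (80% days + 20% profit-interest units): Tam 0.4230; Delacroix 0.0598; Chaudhri 0.5172.
Raw shares: Tam 1,269.06; Delacroix 179.35; Chaudhri 1,551.58.
After rounding ($10): Tam $1,270; Delacroix $180; Chaudhri $1,550. Sum = $3,000.
Sum already equals the total — no adjustment.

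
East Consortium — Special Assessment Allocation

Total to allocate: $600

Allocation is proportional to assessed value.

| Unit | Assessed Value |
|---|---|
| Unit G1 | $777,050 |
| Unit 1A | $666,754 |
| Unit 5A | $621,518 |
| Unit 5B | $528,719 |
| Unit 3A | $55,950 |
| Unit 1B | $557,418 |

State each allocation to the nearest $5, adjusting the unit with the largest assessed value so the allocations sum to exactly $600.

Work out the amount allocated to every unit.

Total assessed value = 777,050 + 666,754 + 621,518 + 528,719 + 55,950 + 557,418 = 3,207,409.
Unrounded shares: Unit G1 145.36; Unit 1A 124.73; Unit 5A 116.27; Unit 5B 98.91; Unit 3A 10.47; Unit 1B 104.27.
At nearest $5: Unit G1 $145; Unit 1A $125; Unit 5A $115; Unit 5B $100; Unit 3A $10; Unit 1B $105. Sum = $600.
Rounded total matches; no reconciliation needed.

Unit G1: $145; Unit 1A: $125; Unit 5A: $115; Unit 5B: $100; Unit 3A: $10; Unit 1B: $105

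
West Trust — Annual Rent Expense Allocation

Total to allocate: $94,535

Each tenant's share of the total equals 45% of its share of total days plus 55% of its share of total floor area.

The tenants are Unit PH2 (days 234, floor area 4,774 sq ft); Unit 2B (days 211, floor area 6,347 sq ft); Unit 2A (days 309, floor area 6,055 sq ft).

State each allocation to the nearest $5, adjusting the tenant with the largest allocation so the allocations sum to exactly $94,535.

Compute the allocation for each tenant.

Unit PH2: $27,655; Unit 2B: $31,120; Unit 2A: $35,760

Days total 754; floor area total 17,176.
Combined weights (45% days + 55% floor area): Unit PH2 0.2925; Unit 2B 0.3292; Unit 2A 0.3783.
Pro-rata amounts: Unit PH2 27,653.89; Unit 2B 31,117.93; Unit 2A 35,763.17.
Rounded to nearest $5: Unit PH2 $27,655; Unit 2B $31,120; Unit 2A $35,765. Sum = $94,540.
Difference $94,535 − $94,540 = −$5 applied to largest allocation (Unit 2A): Unit 2A becomes $35,760.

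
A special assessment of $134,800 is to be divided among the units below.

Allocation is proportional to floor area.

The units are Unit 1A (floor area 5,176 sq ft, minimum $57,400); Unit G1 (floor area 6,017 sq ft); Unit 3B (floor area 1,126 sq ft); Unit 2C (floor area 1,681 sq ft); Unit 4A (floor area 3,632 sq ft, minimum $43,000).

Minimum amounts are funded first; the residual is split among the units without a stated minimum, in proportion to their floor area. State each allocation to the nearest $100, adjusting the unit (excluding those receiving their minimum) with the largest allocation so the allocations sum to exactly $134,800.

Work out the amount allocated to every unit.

Guaranteed amounts: Unit 1A $57,400; Unit 4A $43,000. Balance $34,400.
Balance split over remaining floor area 8,824: Unit G1 23,457.03 → $23,500; Unit 3B 4,389.66 → $4,400; Unit 2C 6,553.31 → $6,600.
Rounding difference −$100 applied to Unit G1 → $23,400.

Unit 1A: $57,400; Unit G1: $23,400; Unit 3B: $4,400; Unit 2C: $6,600; Unit 4A: $43,000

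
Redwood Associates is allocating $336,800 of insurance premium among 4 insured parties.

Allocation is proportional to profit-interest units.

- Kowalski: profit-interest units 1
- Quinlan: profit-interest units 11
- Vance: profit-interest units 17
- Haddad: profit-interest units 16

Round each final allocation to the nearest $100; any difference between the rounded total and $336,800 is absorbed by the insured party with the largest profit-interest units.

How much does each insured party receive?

Kowalski: $7,500 | Quinlan: $82,300 | Vance: $127,200 | Haddad: $119,800

Profit-interest units total: 1 + 11 + 17 + 16 = 45.
Raw shares: Kowalski 7,484.44; Quinlan 82,328.89; Vance 127,235.56; Haddad 119,751.11.
At nearest $100: Kowalski $7,500; Quinlan $82,300; Vance $127,200; Haddad $119,800. Sum = $336,800.
No rounding difference to absorb.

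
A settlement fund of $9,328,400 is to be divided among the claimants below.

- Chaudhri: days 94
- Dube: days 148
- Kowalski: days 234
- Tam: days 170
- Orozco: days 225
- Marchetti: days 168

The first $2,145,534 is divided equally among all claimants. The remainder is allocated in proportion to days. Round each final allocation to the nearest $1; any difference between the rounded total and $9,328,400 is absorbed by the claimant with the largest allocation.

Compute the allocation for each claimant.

Chaudhri: $1,007,434 | Dube: $1,380,750 | Kowalski: $1,975,290 | Tam: $1,532,841 | Orozco: $1,913,070 | Marchetti: $1,519,015

Equal tier: $2,145,534 ÷ 6 = $357,589 apiece.
Remainder $7,182,866 by days (total 1,039): Chaudhri 649,845.43 → $649,845; Dube 1,023,160.89 → $1,023,161; Kowalski 1,617,700.33 → $1,617,700; Tam 1,175,252.38 → $1,175,252; Orozco 1,555,481.09 → $1,555,481; Marchetti 1,161,425.88 → $1,161,426.
Rounding difference +$1 on remainder applied to Kowalski.
Totals: Chaudhri $357,589 + $649,845 = $1,007,434; Dube $357,589 + $1,023,161 = $1,380,750; Kowalski $357,589 + $1,617,701 = $1,975,290; Tam $357,589 + $1,175,252 = $1,532,841; Orozco $357,589 + $1,555,481 = $1,913,070; Marchetti $357,589 + $1,161,426 = $1,519,015.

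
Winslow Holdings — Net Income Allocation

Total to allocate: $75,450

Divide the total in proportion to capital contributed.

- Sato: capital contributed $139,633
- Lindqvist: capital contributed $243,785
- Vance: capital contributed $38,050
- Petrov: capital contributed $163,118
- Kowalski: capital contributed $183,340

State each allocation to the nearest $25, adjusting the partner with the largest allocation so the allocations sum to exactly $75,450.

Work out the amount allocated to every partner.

Sato: $13,725; Lindqvist: $23,925; Vance: $3,750; Petrov: $16,025; Kowalski: $18,025

Combined capital contributed = 767,926.
Raw shares: Sato 139,633/767,926 × $75,450 = 13,719.17; Lindqvist 243,785/767,926 × $75,450 = 23,952.28; Vance 38,050/767,926 × $75,450 = 3,738.48; Petrov 163,118/767,926 × $75,450 = 16,026.61; Kowalski 183,340/767,926 × $75,450 = 18,013.46.
At nearest $25: Sato $13,725; Lindqvist $23,950; Vance $3,750; Petrov $16,025; Kowalski $18,025. Sum = $75,475.
Difference $75,450 − $75,475 = −$25 applied to largest allocation (Lindqvist): Lindqvist becomes $23,925.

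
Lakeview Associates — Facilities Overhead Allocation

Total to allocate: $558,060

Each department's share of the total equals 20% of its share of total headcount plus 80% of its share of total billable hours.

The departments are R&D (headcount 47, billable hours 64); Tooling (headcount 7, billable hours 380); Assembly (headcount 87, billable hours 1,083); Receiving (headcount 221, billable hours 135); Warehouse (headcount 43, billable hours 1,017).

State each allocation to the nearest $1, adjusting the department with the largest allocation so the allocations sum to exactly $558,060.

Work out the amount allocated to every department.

Totals — headcount 405, billable hours 2,679.
Combined weights (20% headcount + 80% billable hours): R&D 0.0423; Tooling 0.1169; Assembly 0.3664; Receiving 0.1494; Warehouse 0.3249.
Proportional shares: R&D 23,617.93; Tooling 65,255.05; Assembly 204,454.89; Receiving 83,401.71; Warehouse 181,330.42.
After rounding ($1): R&D $23,618; Tooling $65,255; Assembly $204,455; Receiving $83,402; Warehouse $181,330. Sum = $558,060.
Rounded total matches; no reconciliation needed.

R&D: $23,618 · Tooling: $65,255 · Assembly: $204,455 · Receiving: $83,402 · Warehouse: $181,330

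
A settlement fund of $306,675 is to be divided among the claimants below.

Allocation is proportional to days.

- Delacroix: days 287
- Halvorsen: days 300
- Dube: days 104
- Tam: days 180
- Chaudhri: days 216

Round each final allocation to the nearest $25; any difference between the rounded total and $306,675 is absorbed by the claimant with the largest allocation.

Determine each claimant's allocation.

Days total: 1,087.
Pro-rata amounts: Delacroix 287/1,087 × $306,675 = 80,971.23; Halvorsen 300/1,087 × $306,675 = 84,638.91; Dube 104/1,087 × $306,675 = 29,341.49; Tam 180/1,087 × $306,675 = 50,783.35; Chaudhri 216/1,087 × $306,675 = 60,940.02.
After rounding ($25): Delacroix $80,975; Halvorsen $84,650; Dube $29,350; Tam $50,775; Chaudhri $60,950. Sum = $306,700.
Difference $306,675 − $306,700 = −$25 applied to largest allocation (Halvorsen): Halvorsen becomes $84,625.

Delacroix: $80,975 | Halvorsen: $84,625 | Dube: $29,350 | Tam: $50,775 | Chaudhri: $60,950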